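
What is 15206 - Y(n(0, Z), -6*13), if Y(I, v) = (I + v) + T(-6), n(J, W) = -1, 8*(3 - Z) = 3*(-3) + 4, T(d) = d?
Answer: 15291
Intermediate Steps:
Z = 29/8 (Z = 3 - (3*(-3) + 4)/8 = 3 - (-9 + 4)/8 = 3 - ⅛*(-5) = 3 + 5/8 = 29/8 ≈ 3.6250)
Y(I, v) = -6 + I + v (Y(I, v) = (I + v) - 6 = -6 + I + v)
15206 - Y(n(0, Z), -6*13) = 15206 - (-6 - 1 - 6*13) = 15206 - (-6 - 1 - 78) = 15206 - 1*(-85) = 15206 + 85 = 15291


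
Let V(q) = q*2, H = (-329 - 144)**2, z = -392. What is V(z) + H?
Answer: 222945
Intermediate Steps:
H = 223729 (H = (-473)**2 = 223729)
V(q) = 2*q
V(z) + H = 2*(-392) + 223729 = -784 + 223729 = 222945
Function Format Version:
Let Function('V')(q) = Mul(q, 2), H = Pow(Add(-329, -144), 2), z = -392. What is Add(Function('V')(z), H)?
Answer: 222945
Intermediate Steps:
H = 223729 (H = Pow(-473, 2) = 223729)
Function('V')(q) = Mul(2, q)
Add(Function('V')(z), H) = Add(Mul(2, -392), 223729) = Add(-784, 223729) = 222945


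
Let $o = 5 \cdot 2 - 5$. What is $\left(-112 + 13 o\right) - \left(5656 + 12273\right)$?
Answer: $-17976$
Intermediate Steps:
$o = 5$ ($o = 10 - 5 = 5$)
$\left(-112 + 13 o\right) - \left(5656 + 12273\right) = \left(-112 + 13 \cdot 5\right) - \left(5656 + 12273\right) = \left(-112 + 65\right) - 17929 = -47 - 17929 = -17976$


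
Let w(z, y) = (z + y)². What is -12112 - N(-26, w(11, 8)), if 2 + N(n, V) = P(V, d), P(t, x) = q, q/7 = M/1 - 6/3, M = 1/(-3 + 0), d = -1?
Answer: -36281/3 ≈ -12094.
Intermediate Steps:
M = -⅓ (M = 1/(-3) = -⅓ ≈ -0.33333)
w(z, y) = (y + z)²
q = -49/3 (q = 7*(-⅓/1 - 6/3) = 7*(-⅓*1 - 6*⅓) = 7*(-⅓ - 2) = 7*(-7/3) = -49/3 ≈ -16.333)
P(t, x) = -49/3
N(n, V) = -55/3 (N(n, V) = -2 - 49/3 = -55/3)
-12112 - N(-26, w(11, 8)) = -12112 - 1*(-55/3) = -12112 + 55/3 = -36281/3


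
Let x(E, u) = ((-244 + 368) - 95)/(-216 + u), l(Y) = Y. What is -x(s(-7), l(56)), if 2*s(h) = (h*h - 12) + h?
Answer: 29/160 ≈ 0.18125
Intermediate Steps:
s(h) = -6 + h/2 + h**2/2 (s(h) = ((h*h - 12) + h)/2 = ((h**2 - 12) + h)/2 = ((-12 + h**2) + h)/2 = (-12 + h + h**2)/2 = -6 + h/2 + h**2/2)
x(E, u) = 29/(-216 + u) (x(E, u) = (124 - 95)/(-216 + u) = 29/(-216 + u))
-x(s(-7), l(56)) = -29/(-216 + 56) = -29/(-160) = -29*(-1)/160 = -1*(-29/160) = 29/160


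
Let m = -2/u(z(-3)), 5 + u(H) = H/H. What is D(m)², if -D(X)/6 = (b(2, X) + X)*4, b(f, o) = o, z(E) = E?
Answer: 576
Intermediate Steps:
u(H) = -4 (u(H) = -5 + H/H = -5 + 1 = -4)
m = ½ (m = -2/(-4) = -2*(-¼) = ½ ≈ 0.50000)
D(X) = -48*X (D(X) = -6*(X + X)*4 = -6*2*X*4 = -48*X)
D(m)² = (-48*½)² = (-24)² = 576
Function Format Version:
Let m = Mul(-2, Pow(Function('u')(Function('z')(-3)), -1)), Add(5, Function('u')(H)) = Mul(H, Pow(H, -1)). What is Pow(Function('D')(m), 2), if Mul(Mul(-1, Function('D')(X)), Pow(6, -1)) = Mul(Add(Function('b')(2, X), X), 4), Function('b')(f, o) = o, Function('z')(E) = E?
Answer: 576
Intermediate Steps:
Function('u')(H) = -4 (Function('u')(H) = Add(-5, Mul(H, Pow(H, -1))) = Add(-5, 1) = -4)
m = Rational(1, 2) (m = Mul(-2, Pow(-4, -1)) = Mul(-2, Rational(-1, 4)) = Rational(1, 2) ≈ 0.50000)
Function('D')(X) = Mul(-48, X) (Function('D')(X) = Mul(-6, Mul(Add(X, X), 4)) = Mul(-6, Mul(Mul(2, X), 4)) = Mul(-6, Mul(8, X)) = Mul(-48, X))
Pow(Function('D')(m), 2) = Pow(Mul(-48, Rational(1, 2)), 2) = Pow(-24, 2) = 576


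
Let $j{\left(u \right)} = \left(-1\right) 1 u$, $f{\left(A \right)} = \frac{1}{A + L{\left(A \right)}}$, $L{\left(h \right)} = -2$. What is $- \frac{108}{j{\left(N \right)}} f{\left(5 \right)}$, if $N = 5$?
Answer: $\frac{36}{5} \approx 7.2$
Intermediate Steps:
$f{\left(A \right)} = \frac{1}{-2 + A}$ ($f{\left(A \right)} = \frac{1}{A - 2} = \frac{1}{-2 + A}$)
$j{\left(u \right)} = - u$
$- \frac{108}{j{\left(N \right)}} f{\left(5 \right)} = \frac{\left(-108\right) \frac{1}{\left(-1\right) 5}}{-2 + 5} = \frac{\left(-108\right) \frac{1}{-5}}{3} = \left(-108\right) \left(- \frac{1}{5}\right) \frac{1}{3} = \frac{108}{5} \cdot \frac{1}{3} = \frac{36}{5}$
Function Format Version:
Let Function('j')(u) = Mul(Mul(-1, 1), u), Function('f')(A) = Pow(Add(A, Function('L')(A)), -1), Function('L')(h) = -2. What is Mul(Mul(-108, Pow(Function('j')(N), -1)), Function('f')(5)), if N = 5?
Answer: Rational(36, 5) ≈ 7.2000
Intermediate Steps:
Function('f')(A) = Pow(Add(-2, A), -1) (Function('f')(A) = Pow(Add(A, -2), -1) = Pow(Add(-2, A), -1))
Function('j')(u) = Mul(-1, u)
Mul(Mul(-108, Pow(Function('j')(N), -1)), Function('f')(5)) = Mul(Mul(-108, Pow(Mul(-1, 5), -1)), Pow(Add(-2, 5), -1)) = Mul(Mul(-108, Pow(-5, -1)), Pow(3, -1)) = Mul(Mul(-108, Rational(-1, 5)), Rational(1, 3)) = Mul(Rational(108, 5), Rational(1, 3)) = Rational(36, 5)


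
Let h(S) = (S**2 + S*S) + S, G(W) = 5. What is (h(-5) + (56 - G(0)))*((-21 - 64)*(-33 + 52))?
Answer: -155040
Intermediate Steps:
h(S) = S + 2*S**2 (h(S) = (S**2 + S**2) + S = 2*S**2 + S = S + 2*S**2)
(h(-5) + (56 - G(0)))*((-21 - 64)*(-33 + 52)) = (-5*(1 + 2*(-5)) + (56 - 1*5))*((-21 - 64)*(-33 + 52)) = (-5*(1 - 10) + (56 - 5))*(-85*19) = (-5*(-9) + 51)*(-1615) = (45 + 51)*(-1615) = 96*(-1615) = -155040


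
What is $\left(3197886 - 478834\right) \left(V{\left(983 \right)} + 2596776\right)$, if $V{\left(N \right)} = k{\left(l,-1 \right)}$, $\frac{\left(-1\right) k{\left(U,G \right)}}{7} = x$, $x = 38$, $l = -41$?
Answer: $7060045708520$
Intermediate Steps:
$k{\left(U,G \right)} = -266$ ($k{\left(U,G \right)} = \left(-7\right) 38 = -266$)
$V{\left(N \right)} = -266$
$\left(3197886 - 478834\right) \left(V{\left(983 \right)} + 2596776\right) = \left(3197886 - 478834\right) \left(-266 + 2596776\right) = 2719052 \cdot 2596510 = 7060045708520$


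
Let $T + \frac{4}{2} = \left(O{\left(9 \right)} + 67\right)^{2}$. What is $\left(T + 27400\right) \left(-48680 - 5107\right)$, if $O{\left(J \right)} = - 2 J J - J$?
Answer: $-2055416418$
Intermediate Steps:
$O{\left(J \right)} = - J - 2 J^{2}$ ($O{\left(J \right)} = - 2 J^{2} - J = - J - 2 J^{2}$)
$T = 10814$ ($T = -2 + \left(\left(-1\right) 9 \left(1 + 2 \cdot 9\right) + 67\right)^{2} = -2 + \left(\left(-1\right) 9 \left(1 + 18\right) + 67\right)^{2} = -2 + \left(\left(-1\right) 9 \cdot 19 + 67\right)^{2} = -2 + \left(-171 + 67\right)^{2} = -2 + \left(-104\right)^{2} = -2 + 10816 = 10814$)
$\left(T + 27400\right) \left(-48680 - 5107\right) = \left(10814 + 27400\right) \left(-48680 - 5107\right) = 38214 \left(-53787\right) = -2055416418$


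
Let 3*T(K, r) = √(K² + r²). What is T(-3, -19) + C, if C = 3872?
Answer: 3872 + √370/3 ≈ 3878.4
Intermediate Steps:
T(K, r) = √(K² + r²)/3
T(-3, -19) + C = √((-3)² + (-19)²)/3 + 3872 = √(9 + 361)/3 + 3872 = √370/3 + 3872 = 3872 + √370/3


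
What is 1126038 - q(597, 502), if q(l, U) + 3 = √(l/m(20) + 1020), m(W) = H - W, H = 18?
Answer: 1126041 - √2886/2 ≈ 1.1260e+6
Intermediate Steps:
m(W) = 18 - W
q(l, U) = -3 + √(1020 - l/2) (q(l, U) = -3 + √(l/(18 - 1*20) + 1020) = -3 + √(l/(18 - 20) + 1020) = -3 + √(l/(-2) + 1020) = -3 + √(l*(-½) + 1020) = -3 + √(-l/2 + 1020) = -3 + √(1020 - l/2))
1126038 - q(597, 502) = 1126038 - (-3 + √(4080 - 2*597)/2) = 1126038 - (-3 + √(4080 - 1194)/2) = 1126038 - (-3 + √2886/2) = 1126038 + (3 - √2886/2) = 1126041 - √2886/2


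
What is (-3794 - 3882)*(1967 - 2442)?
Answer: 3646100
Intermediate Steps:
(-3794 - 3882)*(1967 - 2442) = -7676*(-475) = 3646100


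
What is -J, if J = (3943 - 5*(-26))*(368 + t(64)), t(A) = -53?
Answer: -1282995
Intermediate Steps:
J = 1282995 (J = (3943 - 5*(-26))*(368 - 53) = (3943 + 130)*315 = 4073*315 = 1282995)
-J = -1*1282995 = -1282995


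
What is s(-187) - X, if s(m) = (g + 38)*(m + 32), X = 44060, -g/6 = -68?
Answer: -113190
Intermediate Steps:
g = 408 (g = -6*(-68) = 408)
s(m) = 14272 + 446*m (s(m) = (408 + 38)*(m + 32) = 446*(32 + m) = 14272 + 446*m)
s(-187) - X = (14272 + 446*(-187)) - 1*44060 = (14272 - 83402) - 44060 = -69130 - 44060 = -113190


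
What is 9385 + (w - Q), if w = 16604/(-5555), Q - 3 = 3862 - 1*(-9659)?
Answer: -23008749/5555 ≈ -4142.0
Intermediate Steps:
Q = 13524 (Q = 3 + (3862 - 1*(-9659)) = 3 + (3862 + 9659) = 3 + 13521 = 13524)
w = -16604/5555 (w = 16604*(-1/5555) = -16604/5555 ≈ -2.9890)
9385 + (w - Q) = 9385 + (-16604/5555 - 1*13524) = 9385 + (-16604/5555 - 13524) = 9385 - 75142424/5555 = -23008749/5555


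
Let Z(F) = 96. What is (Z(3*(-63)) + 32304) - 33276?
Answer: -876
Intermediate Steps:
(Z(3*(-63)) + 32304) - 33276 = (96 + 32304) - 33276 = 32400 - 33276 = -876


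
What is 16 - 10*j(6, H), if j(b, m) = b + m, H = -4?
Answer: -4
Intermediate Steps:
16 - 10*j(6, H) = 16 - 10*(6 - 4) = 16 - 10*2 = 16 - 20 = -4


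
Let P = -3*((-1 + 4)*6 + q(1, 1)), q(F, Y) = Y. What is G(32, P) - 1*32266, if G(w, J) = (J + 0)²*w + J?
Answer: 71645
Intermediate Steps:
P = -57 (P = -3*((-1 + 4)*6 + 1) = -3*(3*6 + 1) = -3*(18 + 1) = -3*19 = -57)
G(w, J) = J + w*J² (G(w, J) = J²*w + J = w*J² + J = J + w*J²)
G(32, P) - 1*32266 = -57*(1 - 57*32) - 1*32266 = -57*(1 - 1824) - 32266 = -57*(-1823) - 32266 = 103911 - 32266 = 71645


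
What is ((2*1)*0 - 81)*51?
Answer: -4131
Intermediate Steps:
((2*1)*0 - 81)*51 = (2*0 - 81)*51 = (0 - 81)*51 = -81*51 = -4131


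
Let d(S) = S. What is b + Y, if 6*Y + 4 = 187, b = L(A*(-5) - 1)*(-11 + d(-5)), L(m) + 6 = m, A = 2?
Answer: 605/2 ≈ 302.50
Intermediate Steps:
L(m) = -6 + m
b = 272 (b = (-6 + (2*(-5) - 1))*(-11 - 5) = (-6 + (-10 - 1))*(-16) = (-6 - 11)*(-16) = -17*(-16) = 272)
Y = 61/2 (Y = -2/3 + (1/6)*187 = -2/3 + 187/6 = 61/2 ≈ 30.500)
b + Y = 272 + 61/2 = 605/2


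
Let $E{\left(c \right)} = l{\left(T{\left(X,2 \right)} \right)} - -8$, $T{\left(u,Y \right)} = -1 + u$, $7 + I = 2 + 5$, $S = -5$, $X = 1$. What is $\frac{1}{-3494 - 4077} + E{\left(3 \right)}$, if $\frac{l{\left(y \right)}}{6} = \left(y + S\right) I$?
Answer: $\frac{60567}{7571} \approx 7.9999$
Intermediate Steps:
$I = 0$ ($I = -7 + \left(2 + 5\right) = -7 + 7 = 0$)
$l{\left(y \right)} = 0$ ($l{\left(y \right)} = 6 \left(y - 5\right) 0 = 6 \left(-5 + y\right) 0 = 6 \cdot 0 = 0$)
$E{\left(c \right)} = 8$ ($E{\left(c \right)} = 0 - -8 = 0 + 8 = 8$)
$\frac{1}{-3494 - 4077} + E{\left(3 \right)} = \frac{1}{-3494 - 4077} + 8 = \frac{1}{-7571} + 8 = - \frac{1}{7571} + 8 = \frac{60567}{7571}$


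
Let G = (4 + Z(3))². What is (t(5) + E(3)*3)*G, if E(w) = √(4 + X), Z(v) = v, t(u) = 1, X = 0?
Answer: 343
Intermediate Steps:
G = 49 (G = (4 + 3)² = 7² = 49)
E(w) = 2 (E(w) = √(4 + 0) = √4 = 2)
(t(5) + E(3)*3)*G = (1 + 2*3)*49 = (1 + 6)*49 = 7*49 = 343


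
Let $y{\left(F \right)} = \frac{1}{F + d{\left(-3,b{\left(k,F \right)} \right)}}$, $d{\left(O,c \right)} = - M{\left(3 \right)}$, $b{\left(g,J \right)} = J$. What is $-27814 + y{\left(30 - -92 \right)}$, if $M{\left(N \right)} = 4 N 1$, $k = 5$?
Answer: $- \frac{3059539}{110} \approx -27814.0$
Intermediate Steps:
$M{\left(N \right)} = 4 N$
$d{\left(O,c \right)} = -12$ ($d{\left(O,c \right)} = - 4 \cdot 3 = \left(-1\right) 12 = -12$)
$y{\left(F \right)} = \frac{1}{-12 + F}$ ($y{\left(F \right)} = \frac{1}{F - 12} = \frac{1}{-12 + F}$)
$-27814 + y{\left(30 - -92 \right)} = -27814 + \frac{1}{-12 + \left(30 - -92\right)} = -27814 + \frac{1}{-12 + \left(30 + 92\right)} = -27814 + \frac{1}{-12 + 122} = -27814 + \frac{1}{110} = - \frac{3059539}{110}$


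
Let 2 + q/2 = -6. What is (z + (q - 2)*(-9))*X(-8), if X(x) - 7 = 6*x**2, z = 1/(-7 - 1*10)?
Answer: 63319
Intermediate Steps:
q = -16 (q = -4 + 2*(-6) = -4 - 12 = -16)
z = -1/17 (z = 1/(-7 - 10) = 1/(-17) = -1/17 ≈ -0.058824)
X(x) = 7 + 6*x**2
(z + (q - 2)*(-9))*X(-8) = (-1/17 + (-16 - 2)*(-9))*(7 + 6*(-8)**2) = (-1/17 - 18*(-9))*(7 + 6*64) = (-1/17 + 162)*(7 + 384) = (2753/17)*391 = 63319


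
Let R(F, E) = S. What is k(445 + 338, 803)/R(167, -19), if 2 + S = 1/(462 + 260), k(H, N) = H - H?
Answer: 0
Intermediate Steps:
k(H, N) = 0
S = -1443/722 (S = -2 + 1/(462 + 260) = -2 + 1/722 = -1443/722 ≈ -1.9986)
R(F, E) = -1443/722
k(445 + 338, 803)/R(167, -19) = 0/(-1443/722) = 0*(-722/1443) = 0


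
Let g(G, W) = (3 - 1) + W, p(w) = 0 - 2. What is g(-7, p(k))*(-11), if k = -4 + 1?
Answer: 0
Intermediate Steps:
k = -3
p(w) = -2
g(G, W) = 2 + W
g(-7, p(k))*(-11) = (2 - 2)*(-11) = 0*(-11) = 0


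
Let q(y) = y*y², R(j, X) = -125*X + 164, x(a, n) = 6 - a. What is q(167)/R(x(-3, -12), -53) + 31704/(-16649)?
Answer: 77326863031/113030061 ≈ 684.13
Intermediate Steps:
R(j, X) = 164 - 125*X
q(y) = y³
q(167)/R(x(-3, -12), -53) + 31704/(-16649) = 167³/(164 - 125*(-53)) + 31704/(-16649) = 4657463/(164 + 6625) + 31704*(-1/16649) = 4657463/6789 - 31704/16649 = 77326863031/113030061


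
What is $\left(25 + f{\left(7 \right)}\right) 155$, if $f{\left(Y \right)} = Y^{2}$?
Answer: $11470$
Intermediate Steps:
$\left(25 + f{\left(7 \right)}\right) 155 = \left(25 + 7^{2}\right) 155 = \left(25 + 49\right) 155 = 74 \cdot 155 = 11470$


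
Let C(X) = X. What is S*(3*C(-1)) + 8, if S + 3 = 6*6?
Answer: -91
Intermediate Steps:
S = 33 (S = -3 + 6*6 = -3 + 36 = 33)
S*(3*C(-1)) + 8 = 33*(3*(-1)) + 8 = 33*(-3) + 8 = -99 + 8 = -91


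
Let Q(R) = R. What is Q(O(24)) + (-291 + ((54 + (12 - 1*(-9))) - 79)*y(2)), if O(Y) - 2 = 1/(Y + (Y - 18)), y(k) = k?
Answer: -8909/30 ≈ -296.97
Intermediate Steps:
O(Y) = 2 + 1/(-18 + 2*Y) (O(Y) = 2 + 1/(Y + (Y - 18)) = 2 + 1/(Y + (-18 + Y)) = 2 + 1/(-18 + 2*Y))
Q(O(24)) + (-291 + ((54 + (12 - 1*(-9))) - 79)*y(2)) = (-35 + 4*24)/(2*(-9 + 24)) + (-291 + ((54 + (12 - 1*(-9))) - 79)*2) = (½)*(-35 + 96)/15 + (-291 + ((54 + (12 + 9)) - 79)*2) = (½)*(1/15)*61 + (-291 + ((54 + 21) - 79)*2) = 61/30 + (-291 + (75 - 79)*2) = 61/30 + (-291 - 4*2) = 61/30 + (-291 - 8) = 61/30 - 299 = -8909/30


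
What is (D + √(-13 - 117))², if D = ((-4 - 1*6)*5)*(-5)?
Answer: (250 + I*√130)² ≈ 62370.0 + 5700.9*I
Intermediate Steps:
D = 250 (D = ((-4 - 6)*5)*(-5) = -10*5*(-5) = -50*(-5) = 250)
(D + √(-13 - 117))² = (250 + √(-13 - 117))² = (250 + √(-130))² = (250 + I*√130)²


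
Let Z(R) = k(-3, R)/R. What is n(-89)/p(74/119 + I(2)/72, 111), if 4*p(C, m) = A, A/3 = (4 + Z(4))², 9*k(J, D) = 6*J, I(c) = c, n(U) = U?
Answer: -1424/147 ≈ -9.6871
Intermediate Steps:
k(J, D) = 2*J/3 (k(J, D) = (6*J)/9 = 2*J/3)
Z(R) = -2/R (Z(R) = ((⅔)*(-3))/R = -2/R)
A = 147/4 (A = 3*(4 - 2/4)² = 3*(4 - 2*¼)² = 3*(4 - ½)² = 3*(7/2)² = 3*(49/4) = 147/4 ≈ 36.750)
p(C, m) = 147/16 (p(C, m) = (¼)*(147/4) = 147/16)
n(-89)/p(74/119 + I(2)/72, 111) = -89/147/16 = -89*16/147 = -1424/147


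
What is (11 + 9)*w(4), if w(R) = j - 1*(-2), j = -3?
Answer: -20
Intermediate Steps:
w(R) = -1 (w(R) = -3 - 1*(-2) = -3 + 2 = -1)
(11 + 9)*w(4) = (11 + 9)*(-1) = 20*(-1) = -20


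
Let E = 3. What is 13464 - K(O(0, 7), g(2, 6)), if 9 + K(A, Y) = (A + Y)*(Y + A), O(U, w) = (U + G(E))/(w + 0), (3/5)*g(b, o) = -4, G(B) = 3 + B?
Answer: 5926709/441 ≈ 13439.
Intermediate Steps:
g(b, o) = -20/3 (g(b, o) = (5/3)*(-4) = -20/3)
O(U, w) = (6 + U)/w (O(U, w) = (U + (3 + 3))/(w + 0) = (U + 6)/w = (6 + U)/w)
K(A, Y) = -9 + (A + Y)**2 (K(A, Y) = -9 + (A + Y)*(Y + A) = -9 + (A + Y)*(A + Y) = -9 + (A + Y)**2)
13464 - K(O(0, 7), g(2, 6)) = 13464 - (-9 + ((6 + 0)/7 - 20/3)**2) = 13464 - (-9 + ((1/7)*6 - 20/3)**2) = 13464 - (-9 + (6/7 - 20/3)**2) = 13464 - (-9 + (-122/21)**2) = 13464 - (-9 + 14884/441) = 13464 - 1*10915/441 = 13464 - 10915/441 = 5926709/441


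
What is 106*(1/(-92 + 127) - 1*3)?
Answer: -11024/35 ≈ -314.97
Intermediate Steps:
106*(1/(-92 + 127) - 1*3) = 106*(1/35 - 3) = 106*(-104/35) = -11024/35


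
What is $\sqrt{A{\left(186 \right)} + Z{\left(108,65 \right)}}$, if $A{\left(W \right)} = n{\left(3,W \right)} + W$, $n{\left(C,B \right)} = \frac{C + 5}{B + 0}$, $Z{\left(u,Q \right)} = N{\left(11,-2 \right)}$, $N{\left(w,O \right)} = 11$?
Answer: $\frac{5 \sqrt{68169}}{93} \approx 14.037$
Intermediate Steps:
$Z{\left(u,Q \right)} = 11$
$n{\left(C,B \right)} = \frac{5 + C}{B}$
$A{\left(W \right)} = W + \frac{8}{W}$ ($A{\left(W \right)} = \frac{5 + 3}{W} + W = \frac{1}{W} 8 + W = \frac{8}{W} + W = W + \frac{8}{W}$)
$\sqrt{A{\left(186 \right)} + Z{\left(108,65 \right)}} = \sqrt{\left(186 + \frac{8}{186}\right) + 11} = \sqrt{\left(186 + 8 \cdot \frac{1}{186}\right) + 11} = \sqrt{\left(186 + \frac{4}{93}\right) + 11} = \sqrt{\frac{17302}{93} + 11} = \sqrt{\frac{18325}{93}} = \frac{5 \sqrt{68169}}{93}$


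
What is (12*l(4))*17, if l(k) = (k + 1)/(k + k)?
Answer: 255/2 ≈ 127.50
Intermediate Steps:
l(k) = (1 + k)/(2*k) (l(k) = (1 + k)/((2*k)) = (1 + k)*(1/(2*k)) = (1 + k)/(2*k))
(12*l(4))*17 = (12*((1/2)*(1 + 4)/4))*17 = (12*((1/2)*(1/4)*5))*17 = (12*(5/8))*17 = (15/2)*17 = 255/2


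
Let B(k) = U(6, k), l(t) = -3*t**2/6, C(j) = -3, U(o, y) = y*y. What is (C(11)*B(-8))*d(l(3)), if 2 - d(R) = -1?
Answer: -576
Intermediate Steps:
U(o, y) = y**2
l(t) = -t**2/2 (l(t) = -3*t**2*(1/6) = -t**2/2)
d(R) = 3 (d(R) = 2 - 1*(-1) = 2 + 1 = 3)
B(k) = k**2
(C(11)*B(-8))*d(l(3)) = -3*(-8)**2*3 = -3*64*3 = -192*3 = -576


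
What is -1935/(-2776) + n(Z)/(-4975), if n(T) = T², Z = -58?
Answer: 288161/13810600 ≈ 0.020865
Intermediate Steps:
-1935/(-2776) + n(Z)/(-4975) = -1935/(-2776) + (-58)²/(-4975) = -1935*(-1/2776) + 3364*(-1/4975) = 1935/2776 - 3364/4975 = 288161/13810600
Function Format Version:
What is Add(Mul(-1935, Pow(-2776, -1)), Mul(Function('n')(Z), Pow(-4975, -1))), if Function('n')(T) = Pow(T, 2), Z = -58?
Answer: Rational(288161, 13810600) ≈ 0.020865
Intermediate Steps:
Add(Mul(-1935, Pow(-2776, -1)), Mul(Function('n')(Z), Pow(-4975, -1))) = Add(Mul(-1935, Pow(-2776, -1)), Mul(Pow(-58, 2), Pow(-4975, -1))) = Add(Mul(-1935, Rational(-1, 2776)), Mul(3364, Rational(-1, 4975))) = Add(Rational(1935, 2776), Rational(-3364, 4975)) = Rational(288161, 13810600)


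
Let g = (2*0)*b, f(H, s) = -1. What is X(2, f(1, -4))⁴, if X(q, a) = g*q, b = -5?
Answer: 0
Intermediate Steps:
g = 0 (g = (2*0)*(-5) = 0*(-5) = 0)
X(q, a) = 0 (X(q, a) = 0*q = 0)
X(2, f(1, -4))⁴ = 0⁴ = 0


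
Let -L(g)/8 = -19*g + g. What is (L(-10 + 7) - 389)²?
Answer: 674041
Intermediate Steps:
L(g) = 144*g (L(g) = -8*(-19*g + g) = -(-144)*g = 144*g)
(L(-10 + 7) - 389)² = (144*(-10 + 7) - 389)² = (144*(-3) - 389)² = (-432 - 389)² = (-821)² = 674041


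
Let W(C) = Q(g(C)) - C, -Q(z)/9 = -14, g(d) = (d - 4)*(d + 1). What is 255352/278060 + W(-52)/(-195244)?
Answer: 6225806401/6786193330 ≈ 0.91742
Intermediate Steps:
g(d) = (1 + d)*(-4 + d) (g(d) = (-4 + d)*(1 + d) = (1 + d)*(-4 + d))
Q(z) = 126 (Q(z) = -9*(-14) = 126)
W(C) = 126 - C
255352/278060 + W(-52)/(-195244) = 255352/278060 + (126 - 1*(-52))/(-195244) = 255352*(1/278060) + (126 + 52)*(-1/195244) = 63838/69515 + 178*(-1/195244) = 63838/69515 - 89/97622 = 6225806401/6786193330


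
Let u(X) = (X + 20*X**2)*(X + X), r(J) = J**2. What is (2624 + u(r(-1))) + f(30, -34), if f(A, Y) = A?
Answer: 2696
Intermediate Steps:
u(X) = 2*X*(X + 20*X**2) (u(X) = (X + 20*X**2)*(2*X) = 2*X*(X + 20*X**2))
(2624 + u(r(-1))) + f(30, -34) = (2624 + ((-1)**2)**2*(2 + 40*(-1)**2)) + 30 = (2624 + 1**2*(2 + 40*1)) + 30 = (2624 + 1*(2 + 40)) + 30 = (2624 + 1*42) + 30 = (2624 + 42) + 30 = 2666 + 30 = 2696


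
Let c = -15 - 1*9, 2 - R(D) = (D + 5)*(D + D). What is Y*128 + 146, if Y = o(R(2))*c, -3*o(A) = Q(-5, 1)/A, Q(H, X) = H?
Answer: 4458/13 ≈ 342.92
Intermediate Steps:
R(D) = 2 - 2*D*(5 + D) (R(D) = 2 - (D + 5)*(D + D) = 2 - (5 + D)*2*D = 2 - 2*D*(5 + D))
o(A) = 5/(3*A) (o(A) = -(-5)/(3*A) = 5/(3*A))
c = -24 (c = -15 - 9 = -24)
Y = 20/13 (Y = (5/(3*(2 - 10*2 - 2*2**2)))*(-24) = (5/(3*(2 - 20 - 2*4)))*(-24) = (5/(3*(2 - 20 - 8)))*(-24) = ((5/3)/(-26))*(-24) = ((5/3)*(-1/26))*(-24) = -5/78*(-24) = 20/13 ≈ 1.5385)
Y*128 + 146 = (20/13)*128 + 146 = 2560/13 + 146 = 4458/13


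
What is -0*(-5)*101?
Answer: 0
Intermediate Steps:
-0*(-5)*101 = -159*0*101 = 0*101 = 0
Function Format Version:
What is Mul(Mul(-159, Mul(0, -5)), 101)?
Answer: 0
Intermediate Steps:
Mul(Mul(-159, Mul(0, -5)), 101) = Mul(Mul(-159, 0), 101) = Mul(0, 101) = 0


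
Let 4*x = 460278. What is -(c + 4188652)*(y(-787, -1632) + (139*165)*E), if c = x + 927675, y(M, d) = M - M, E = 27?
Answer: -6479032251285/2 ≈ -3.2395e+12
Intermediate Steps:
x = 230139/2 (x = (¼)*460278 = 230139/2 ≈ 1.1507e+5)
y(M, d) = 0
c = 2085489/2 (c = 230139/2 + 927675 = 2085489/2 ≈ 1.0427e+6)
-(c + 4188652)*(y(-787, -1632) + (139*165)*E) = -(2085489/2 + 4188652)*(0 + (139*165)*27) = -10462793*(0 + 22935*27)/2 = -10462793*(0 + 619245)/2 = -10462793*619245/2 = -1*6479032251285/2 = -6479032251285/2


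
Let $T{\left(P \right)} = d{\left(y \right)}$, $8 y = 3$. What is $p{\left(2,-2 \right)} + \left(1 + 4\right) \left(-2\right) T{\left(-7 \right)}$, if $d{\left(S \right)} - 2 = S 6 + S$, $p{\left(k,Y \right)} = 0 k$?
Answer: $- \frac{185}{4} \approx -46.25$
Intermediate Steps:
$y = \frac{3}{8}$ ($y = \frac{1}{8} \cdot 3 = \frac{3}{8} \approx 0.375$)
$p{\left(k,Y \right)} = 0$
$d{\left(S \right)} = 2 + 7 S$ ($d{\left(S \right)} = 2 + \left(S 6 + S\right) = 2 + \left(6 S + S\right) = 2 + 7 S$)
$T{\left(P \right)} = \frac{37}{8}$ ($T{\left(P \right)} = 2 + 7 \cdot \frac{3}{8} = 2 + \frac{21}{8} = \frac{37}{8}$)
$p{\left(2,-2 \right)} + \left(1 + 4\right) \left(-2\right) T{\left(-7 \right)} = 0 + \left(1 + 4\right) \left(-2\right) \frac{37}{8} = 0 + 5 \left(-2\right) \frac{37}{8} = 0 - \frac{185}{4} = - \frac{185}{4}$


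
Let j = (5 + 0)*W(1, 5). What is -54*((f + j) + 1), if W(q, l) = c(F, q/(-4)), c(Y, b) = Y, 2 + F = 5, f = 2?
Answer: -972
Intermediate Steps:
F = 3 (F = -2 + 5 = 3)
W(q, l) = 3
j = 15 (j = (5 + 0)*3 = 5*3 = 15)
-54*((f + j) + 1) = -54*((2 + 15) + 1) = -54*(17 + 1) = -54*18 = -972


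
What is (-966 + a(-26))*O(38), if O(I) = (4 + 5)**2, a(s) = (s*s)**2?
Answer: 36936810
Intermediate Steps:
a(s) = s**4 (a(s) = (s**2)**2 = s**4)
O(I) = 81 (O(I) = 9**2 = 81)
(-966 + a(-26))*O(38) = (-966 + (-26)**4)*81 = (-966 + 456976)*81 = 456010*81 = 36936810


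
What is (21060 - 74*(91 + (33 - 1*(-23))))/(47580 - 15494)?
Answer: 5091/16043 ≈ 0.31733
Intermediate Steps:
(21060 - 74*(91 + (33 - 1*(-23))))/(47580 - 15494) = (21060 - 74*(91 + (33 + 23)))/32086 = (21060 - 74*(91 + 56))*(1/32086) = (21060 - 74*147)*(1/32086) = (21060 - 10878)*(1/32086) = 10182*(1/32086) = 5091/16043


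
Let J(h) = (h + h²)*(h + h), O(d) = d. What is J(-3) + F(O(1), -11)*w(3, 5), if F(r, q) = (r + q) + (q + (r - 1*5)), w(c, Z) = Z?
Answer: -161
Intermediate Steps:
F(r, q) = -5 + 2*q + 2*r (F(r, q) = (q + r) + (q + (r - 5)) = (q + r) + (q + (-5 + r)) = (q + r) + (-5 + q + r) = -5 + 2*q + 2*r)
J(h) = 2*h*(h + h²) (J(h) = (h + h²)*(2*h) = 2*h*(h + h²))
J(-3) + F(O(1), -11)*w(3, 5) = 2*(-3)²*(1 - 3) + (-5 + 2*(-11) + 2*1)*5 = 2*9*(-2) + (-5 - 22 + 2)*5 = -36 - 25*5 = -36 - 125 = -161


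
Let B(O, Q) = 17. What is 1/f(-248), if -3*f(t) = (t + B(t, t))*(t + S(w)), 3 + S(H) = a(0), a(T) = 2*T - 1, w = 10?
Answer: -1/19404 ≈ -5.1536e-5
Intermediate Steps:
a(T) = -1 + 2*T
S(H) = -4 (S(H) = -3 + (-1 + 2*0) = -3 + (-1 + 0) = -3 - 1 = -4)
f(t) = -(-4 + t)*(17 + t)/3 (f(t) = -(t + 17)*(t - 4)/3 = -(17 + t)*(-4 + t)/3 = -(-4 + t)*(17 + t)/3)
1/f(-248) = 1/(68/3 - 13/3*(-248) - ⅓*(-248)²) = 1/(68/3 + 3224/3 - ⅓*61504) = 1/(68/3 + 3224/3 - 61504/3) = 1/(-19404) = -1/19404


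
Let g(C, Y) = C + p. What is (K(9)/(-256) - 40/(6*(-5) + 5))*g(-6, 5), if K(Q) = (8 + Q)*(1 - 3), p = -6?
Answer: -3327/160 ≈ -20.794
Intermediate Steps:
g(C, Y) = -6 + C (g(C, Y) = C - 6 = -6 + C)
K(Q) = -16 - 2*Q (K(Q) = (8 + Q)*(-2) = -16 - 2*Q)
(K(9)/(-256) - 40/(6*(-5) + 5))*g(-6, 5) = ((-16 - 2*9)/(-256) - 40/(6*(-5) + 5))*(-6 - 6) = ((-16 - 18)*(-1/256) - 40/(-30 + 5))*(-12) = (-34*(-1/256) - 40/(-25))*(-12) = (17/128 - 40*(-1/25))*(-12) = (17/128 + 8/5)*(-12) = (1109/640)*(-12) = -3327/160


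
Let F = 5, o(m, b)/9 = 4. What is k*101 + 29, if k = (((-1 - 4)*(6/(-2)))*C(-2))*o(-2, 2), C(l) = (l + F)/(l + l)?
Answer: -40876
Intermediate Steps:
o(m, b) = 36 (o(m, b) = 9*4 = 36)
C(l) = (5 + l)/(2*l) (C(l) = (l + 5)/(l + l) = (5 + l)/((2*l)) = (5 + l)*(1/(2*l)) = (5 + l)/(2*l))
k = -405 (k = (((-1 - 4)*(6/(-2)))*((1/2)*(5 - 2)/(-2)))*36 = ((-30*(-1)/2)*((1/2)*(-1/2)*3))*36 = (-5*(-3)*(-3/4))*36 = (15*(-3/4))*36 = -45/4*36 = -405)
k*101 + 29 = -405*101 + 29 = -40905 + 29 = -40876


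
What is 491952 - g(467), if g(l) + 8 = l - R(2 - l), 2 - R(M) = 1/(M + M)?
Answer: 457090351/930 ≈ 4.9150e+5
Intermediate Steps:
R(M) = 2 - 1/(2*M) (R(M) = 2 - 1/(M + M) = 2 - 1/(2*M))
g(l) = -10 + l + 1/(2*(2 - l)) (g(l) = -8 + (l - (2 - 1/(2*(2 - l)))) = -8 + (l + (-2 + 1/(2*(2 - l)))) = -8 + (-2 + l + 1/(2*(2 - l))) = -10 + l + 1/(2*(2 - l)))
491952 - g(467) = 491952 - (-1/2 + (-10 + 467)*(-2 + 467))/(-2 + 467) = 491952 - (-1/2 + 457*465)/465 = 491952 - (-1/2 + 212505)/465 = 491952 - 425009/(465*2) = 491952 - 1*425009/930 = 491952 - 425009/930 = 457090351/930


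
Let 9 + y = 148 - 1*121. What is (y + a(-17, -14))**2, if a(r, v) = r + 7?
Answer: 64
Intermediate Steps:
a(r, v) = 7 + r
y = 18 (y = -9 + (148 - 1*121) = -9 + (148 - 121) = -9 + 27 = 18)
(y + a(-17, -14))**2 = (18 + (7 - 17))**2 = (18 - 10)**2 = 8**2 = 64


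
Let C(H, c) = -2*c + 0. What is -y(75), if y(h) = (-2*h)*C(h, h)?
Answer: -22500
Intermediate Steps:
C(H, c) = -2*c
y(h) = 4*h² (y(h) = (-2*h)*(-2*h) = 4*h²)
-y(75) = -4*75² = -4*5625 = -1*22500 = -22500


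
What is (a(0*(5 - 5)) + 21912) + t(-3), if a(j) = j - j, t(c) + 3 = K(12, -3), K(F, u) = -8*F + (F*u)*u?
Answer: 21921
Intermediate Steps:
K(F, u) = -8*F + F*u**2
t(c) = 9 (t(c) = -3 + 12*(-8 + (-3)**2) = -3 + 12*(-8 + 9) = -3 + 12*1 = -3 + 12 = 9)
a(j) = 0
(a(0*(5 - 5)) + 21912) + t(-3) = (0 + 21912) + 9 = 21912 + 9 = 21921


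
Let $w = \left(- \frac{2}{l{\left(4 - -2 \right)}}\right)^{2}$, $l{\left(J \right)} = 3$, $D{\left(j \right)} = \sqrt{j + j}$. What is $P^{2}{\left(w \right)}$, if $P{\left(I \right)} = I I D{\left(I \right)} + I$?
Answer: $\frac{13712}{59049} + \frac{256 \sqrt{2}}{2187} \approx 0.39776$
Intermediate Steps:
$D{\left(j \right)} = \sqrt{2} \sqrt{j}$ ($D{\left(j \right)} = \sqrt{2 j} = \sqrt{2} \sqrt{j}$)
$w = \frac{4}{9}$ ($w = \left(- \frac{2}{3}\right)^{2} = \frac{4}{9} \approx 0.44444$)
$P{\left(I \right)} = I + \sqrt{2} I^{\frac{5}{2}}$ ($P{\left(I \right)} = I I \sqrt{2} \sqrt{I} + I = I^{2} \sqrt{2} \sqrt{I} + I = \sqrt{2} I^{\frac{5}{2}} + I = I + \sqrt{2} I^{\frac{5}{2}}$)
$P^{2}{\left(w \right)} = \left(\frac{4}{9} + \sqrt{2} \left(\frac{4}{9}\right)^{\frac{5}{2}}\right)^{2} = \left(\frac{4}{9} + \sqrt{2} \cdot \frac{32}{243}\right)^{2} = \left(\frac{4}{9} + \frac{32 \sqrt{2}}{243}\right)^{2}$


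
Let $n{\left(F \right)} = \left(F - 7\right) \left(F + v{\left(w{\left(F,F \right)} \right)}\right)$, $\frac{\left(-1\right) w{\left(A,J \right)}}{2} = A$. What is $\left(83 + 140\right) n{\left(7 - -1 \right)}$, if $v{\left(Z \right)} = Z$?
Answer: $-1784$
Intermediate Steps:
$w{\left(A,J \right)} = - 2 A$
$n{\left(F \right)} = - F \left(-7 + F\right)$ ($n{\left(F \right)} = \left(F - 7\right) \left(F - 2 F\right) = \left(-7 + F\right) \left(- F\right) = - F \left(-7 + F\right)$)
$\left(83 + 140\right) n{\left(7 - -1 \right)} = \left(83 + 140\right) \left(7 - -1\right) \left(7 - \left(7 - -1\right)\right) = 223 \left(7 + 1\right) \left(7 - \left(7 + 1\right)\right) = 223 \cdot 8 \left(7 - 8\right) = 223 \cdot 8 \left(-1\right) = 223 \left(-8\right) = -1784$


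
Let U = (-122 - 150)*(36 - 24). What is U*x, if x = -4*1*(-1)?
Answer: -13056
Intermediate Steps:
x = 4 (x = -4*(-1) = 4)
U = -3264 (U = -272*12 = -3264)
U*x = -3264*4 = -13056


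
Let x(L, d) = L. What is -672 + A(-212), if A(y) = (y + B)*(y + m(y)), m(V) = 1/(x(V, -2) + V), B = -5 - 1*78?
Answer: 26232327/424 ≈ 61869.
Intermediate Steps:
B = -83 (B = -5 - 78 = -83)
m(V) = 1/(2*V) (m(V) = 1/(V + V) = 1/(2*V))
A(y) = (-83 + y)*(y + 1/(2*y)) (A(y) = (y - 83)*(y + 1/(2*y)) = (-83 + y)*(y + 1/(2*y)))
-672 + A(-212) = -672 + (½ + (-212)² - 83*(-212) - 83/2/(-212)) = -672 + (½ + 44944 + 17596 - 83/2*(-1/212)) = -672 + (½ + 44944 + 17596 + 83/424) = -672 + 26517255/424 = 26232327/424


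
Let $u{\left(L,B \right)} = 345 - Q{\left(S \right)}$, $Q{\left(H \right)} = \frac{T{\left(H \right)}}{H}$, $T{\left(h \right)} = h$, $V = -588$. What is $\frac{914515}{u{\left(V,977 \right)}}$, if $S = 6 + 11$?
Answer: $\frac{914515}{344} \approx 2658.5$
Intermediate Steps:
$S = 17$
$Q{\left(H \right)} = 1$ ($Q{\left(H \right)} = \frac{H}{H} = 1$)
$u{\left(L,B \right)} = 344$ ($u{\left(L,B \right)} = 345 - 1 = 344$)
$\frac{914515}{u{\left(V,977 \right)}} = \frac{914515}{344}$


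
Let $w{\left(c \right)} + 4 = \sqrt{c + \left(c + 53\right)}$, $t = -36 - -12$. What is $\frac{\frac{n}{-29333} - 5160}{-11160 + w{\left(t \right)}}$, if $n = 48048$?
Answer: $\frac{1690300245792}{3655915257703} + \frac{151406328 \sqrt{5}}{3655915257703} \approx 0.46244$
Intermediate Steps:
$t = -24$ ($t = -36 + 12 = -24$)
$w{\left(c \right)} = -4 + \sqrt{53 + 2 c}$ ($w{\left(c \right)} = -4 + \sqrt{c + \left(c + 53\right)} = -4 + \sqrt{c + \left(53 + c\right)} = -4 + \sqrt{53 + 2 c}$)
$\frac{\frac{n}{-29333} - 5160}{-11160 + w{\left(t \right)}} = \frac{\frac{48048}{-29333} - 5160}{-11160 - \left(4 - \sqrt{53 + 2 \left(-24\right)}\right)} = \frac{48048 \left(- \frac{1}{29333}\right) - 5160}{-11160 - \left(4 - \sqrt{53 - 48}\right)} = \frac{- \frac{48048}{29333} - 5160}{-11160 - \left(4 - \sqrt{5}\right)} = - \frac{151406328}{29333 \left(-11164 + \sqrt{5}\right)}$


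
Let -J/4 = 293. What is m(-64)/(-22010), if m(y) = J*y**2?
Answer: 2400256/11005 ≈ 218.11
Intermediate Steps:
J = -1172 (J = -4*293 = -1172)
m(y) = -1172*y**2
m(-64)/(-22010) = -1172*(-64)**2/(-22010) = -1172*4096*(-1/22010) = -4800512*(-1/22010) = 2400256/11005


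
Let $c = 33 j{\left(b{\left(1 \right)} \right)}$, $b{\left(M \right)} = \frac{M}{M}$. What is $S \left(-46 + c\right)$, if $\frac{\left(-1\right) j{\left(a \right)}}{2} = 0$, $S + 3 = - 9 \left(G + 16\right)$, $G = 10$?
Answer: $10902$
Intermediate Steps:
$S = -237$ ($S = -3 - 9 \left(10 + 16\right) = -3 - 234 = -237$)
$b{\left(M \right)} = 1$
$j{\left(a \right)} = 0$ ($j{\left(a \right)} = \left(-2\right) 0 = 0$)
$c = 0$ ($c = 33 \cdot 0 = 0$)
$S \left(-46 + c\right) = - 237 \left(-46 + 0\right) = \left(-237\right) \left(-46\right) = 10902$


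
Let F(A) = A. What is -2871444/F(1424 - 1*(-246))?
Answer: -1435722/835 ≈ -1719.4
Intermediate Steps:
-2871444/F(1424 - 1*(-246)) = -2871444/(1424 - 1*(-246)) = -2871444/(1424 + 246) = -2871444/1670 = -2871444*1/1670 = -1435722/835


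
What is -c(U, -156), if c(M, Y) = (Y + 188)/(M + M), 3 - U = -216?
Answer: -16/219 ≈ -0.073059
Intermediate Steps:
U = 219 (U = 3 - 1*(-216) = 3 + 216 = 219)
c(M, Y) = (188 + Y)/(2*M) (c(M, Y) = (188 + Y)/((2*M)) = (188 + Y)*(1/(2*M)) = (188 + Y)/(2*M))
-c(U, -156) = -(188 - 156)/(2*219) = -32/(2*219) = -1*16/219 = -16/219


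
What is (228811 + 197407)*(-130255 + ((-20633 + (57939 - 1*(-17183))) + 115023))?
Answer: 16732040026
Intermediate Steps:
(228811 + 197407)*(-130255 + ((-20633 + (57939 - 1*(-17183))) + 115023)) = 426218*(-130255 + ((-20633 + (57939 + 17183)) + 115023)) = 426218*(-130255 + ((-20633 + 75122) + 115023)) = 426218*(-130255 + (54489 + 115023)) = 426218*(-130255 + 169512) = 426218*39257 = 16732040026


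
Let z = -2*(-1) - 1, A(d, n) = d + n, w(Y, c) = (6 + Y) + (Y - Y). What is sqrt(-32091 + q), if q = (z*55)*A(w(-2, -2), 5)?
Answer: 2*I*sqrt(7899) ≈ 177.75*I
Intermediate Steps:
w(Y, c) = 6 + Y (w(Y, c) = (6 + Y) + 0 = 6 + Y)
z = 1 (z = 2 - 1 = 1)
q = 495 (q = (1*55)*((6 - 2) + 5) = 55*(4 + 5) = 55*9 = 495)
sqrt(-32091 + q) = sqrt(-32091 + 495) = sqrt(-31596) = 2*I*sqrt(7899)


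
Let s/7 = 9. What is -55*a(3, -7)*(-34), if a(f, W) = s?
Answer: 117810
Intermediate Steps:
s = 63 (s = 7*9 = 63)
a(f, W) = 63
-55*a(3, -7)*(-34) = -55*63*(-34) = -3465*(-34) = 117810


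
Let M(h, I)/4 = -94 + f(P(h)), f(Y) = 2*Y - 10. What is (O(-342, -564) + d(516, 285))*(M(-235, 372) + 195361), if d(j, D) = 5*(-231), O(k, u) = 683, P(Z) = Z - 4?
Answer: -91111576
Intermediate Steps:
P(Z) = -4 + Z
f(Y) = -10 + 2*Y
d(j, D) = -1155
M(h, I) = -448 + 8*h (M(h, I) = 4*(-94 + (-10 + 2*(-4 + h))) = 4*(-94 + (-10 + (-8 + 2*h))) = 4*(-94 + (-18 + 2*h)) = 4*(-112 + 2*h) = -448 + 8*h)
(O(-342, -564) + d(516, 285))*(M(-235, 372) + 195361) = (683 - 1155)*((-448 + 8*(-235)) + 195361) = -472*((-448 - 1880) + 195361) = -472*(-2328 + 195361) = -472*193033 = -91111576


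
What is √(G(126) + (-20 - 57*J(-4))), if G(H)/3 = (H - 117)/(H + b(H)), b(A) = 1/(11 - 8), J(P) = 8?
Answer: 13*I*√404393/379 ≈ 21.813*I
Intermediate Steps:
b(A) = ⅓ (b(A) = 1/3 = ⅓)
G(H) = 3*(-117 + H)/(⅓ + H) (G(H) = 3*((H - 117)/(H + ⅓)) = 3*((-117 + H)/(⅓ + H)) = 3*(-117 + H)/(⅓ + H))
√(G(126) + (-20 - 57*J(-4))) = √(9*(-117 + 126)/(1 + 3*126) + (-20 - 57*8)) = √(9*9/(1 + 378) + (-20 - 456)) = √(9*9/379 - 476) = √(9*(1/379)*9 - 476) = √(81/379 - 476) = √(-180323/379) = 13*I*√404393/379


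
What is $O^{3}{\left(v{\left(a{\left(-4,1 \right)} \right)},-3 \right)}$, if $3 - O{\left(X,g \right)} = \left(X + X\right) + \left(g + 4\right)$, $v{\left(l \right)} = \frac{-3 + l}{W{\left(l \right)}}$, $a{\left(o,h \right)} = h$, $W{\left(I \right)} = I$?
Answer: $216$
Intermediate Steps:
$v{\left(l \right)} = \frac{-3 + l}{l}$
$O{\left(X,g \right)} = -1 - g - 2 X$ ($O{\left(X,g \right)} = 3 - \left(\left(X + X\right) + \left(g + 4\right)\right) = 3 - \left(2 X + \left(4 + g\right)\right) = 3 - \left(4 + g + 2 X\right) = -1 - g - 2 X$)
$O^{3}{\left(v{\left(a{\left(-4,1 \right)} \right)},-3 \right)} = \left(-1 - -3 - 2 \frac{-3 + 1}{1}\right)^{3} = \left(-1 + 3 - 2 \cdot 1 \left(-2\right)\right)^{3} = \left(-1 + 3 - -4\right)^{3} = \left(-1 + 3 + 4\right)^{3} = 6^{3} = 216$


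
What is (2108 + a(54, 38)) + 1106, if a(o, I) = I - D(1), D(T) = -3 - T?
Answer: 3256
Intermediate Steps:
a(o, I) = 4 + I (a(o, I) = I - (-3 - 1*1) = I - (-3 - 1) = I - 1*(-4) = I + 4 = 4 + I)
(2108 + a(54, 38)) + 1106 = (2108 + (4 + 38)) + 1106 = (2108 + 42) + 1106 = 2150 + 1106 = 3256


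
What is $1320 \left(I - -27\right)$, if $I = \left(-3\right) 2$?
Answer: $27720$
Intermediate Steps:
$I = -6$
$1320 \left(I - -27\right) = 1320 \left(-6 - -27\right) = 1320 \left(-6 + 27\right) = 1320 \cdot 21 = 27720$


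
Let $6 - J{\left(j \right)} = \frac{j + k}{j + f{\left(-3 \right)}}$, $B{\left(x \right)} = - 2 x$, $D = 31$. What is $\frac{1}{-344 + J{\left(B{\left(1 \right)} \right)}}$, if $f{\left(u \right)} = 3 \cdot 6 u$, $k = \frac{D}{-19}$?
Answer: $- \frac{1064}{359701} \approx -0.002958$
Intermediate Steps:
$k = - \frac{31}{19}$ ($k = \frac{31}{-19} = 31 \left(- \frac{1}{19}\right) = - \frac{31}{19} \approx -1.6316$)
$f{\left(u \right)} = 18 u$
$J{\left(j \right)} = 6 - \frac{- \frac{31}{19} + j}{-54 + j}$ ($J{\left(j \right)} = 6 - \frac{j - \frac{31}{19}}{j + 18 \left(-3\right)} = 6 - \frac{- \frac{31}{19} + j}{j - 54} = 6 - \frac{- \frac{31}{19} + j}{-54 + j}$)
$\frac{1}{-344 + J{\left(B{\left(1 \right)} \right)}} = \frac{1}{-344 + \frac{5 \left(-1225 + 19 \left(\left(-2\right) 1\right)\right)}{19 \left(-54 - 2\right)}} = \frac{1}{-344 + \frac{5 \left(-1225 + 19 \left(-2\right)\right)}{19 \left(-54 - 2\right)}} = \frac{1}{-344 + \frac{5 \left(-1225 - 38\right)}{19 \left(-56\right)}} = \frac{1}{-344 + \frac{5}{19} \left(- \frac{1}{56}\right) \left(-1263\right)} = \frac{1}{-344 + \frac{6315}{1064}} = \frac{1}{- \frac{359701}{1064}} = - \frac{1064}{359701}$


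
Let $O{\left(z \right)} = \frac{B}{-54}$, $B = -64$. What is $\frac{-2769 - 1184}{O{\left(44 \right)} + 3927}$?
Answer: $- \frac{1593}{1583} \approx -1.0063$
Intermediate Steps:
$O{\left(z \right)} = \frac{32}{27}$ ($O{\left(z \right)} = - \frac{64}{-54} = \left(-64\right) \left(- \frac{1}{54}\right) = \frac{32}{27}$)
$\frac{-2769 - 1184}{O{\left(44 \right)} + 3927} = \frac{-2769 - 1184}{\frac{32}{27} + 3927} = - \frac{3953}{\frac{106061}{27}} = \left(-3953\right) \frac{27}{106061} = - \frac{1593}{1583}$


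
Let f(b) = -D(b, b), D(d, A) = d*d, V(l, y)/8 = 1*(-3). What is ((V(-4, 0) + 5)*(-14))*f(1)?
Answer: -266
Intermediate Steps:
V(l, y) = -24 (V(l, y) = 8*(1*(-3)) = 8*(-3) = -24)
D(d, A) = d²
f(b) = -b²
((V(-4, 0) + 5)*(-14))*f(1) = ((-24 + 5)*(-14))*(-1*1²) = (-19*(-14))*(-1*1) = 266*(-1) = -266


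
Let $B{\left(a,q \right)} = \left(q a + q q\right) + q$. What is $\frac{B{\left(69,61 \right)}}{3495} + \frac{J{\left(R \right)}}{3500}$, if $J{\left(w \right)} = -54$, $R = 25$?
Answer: $\frac{2777977}{1223250} \approx 2.271$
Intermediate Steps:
$B{\left(a,q \right)} = q + q^{2} + a q$ ($B{\left(a,q \right)} = \left(a q + q^{2}\right) + q = \left(q^{2} + a q\right) + q = q + q^{2} + a q$)
$\frac{B{\left(69,61 \right)}}{3495} + \frac{J{\left(R \right)}}{3500} = \frac{61 \left(1 + 69 + 61\right)}{3495} - \frac{54}{3500} = 61 \cdot 131 \cdot \frac{1}{3495} - \frac{27}{1750} = 7991 \cdot \frac{1}{3495} - \frac{27}{1750} = \frac{7991}{3495} - \frac{27}{1750} = \frac{2777977}{1223250}$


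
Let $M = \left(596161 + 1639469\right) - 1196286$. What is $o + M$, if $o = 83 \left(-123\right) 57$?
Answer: $457431$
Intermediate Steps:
$M = 1039344$ ($M = 2235630 - 1196286 = 1039344$)
$o = -581913$ ($o = \left(-10209\right) 57 = -581913$)
$o + M = -581913 + 1039344 = 457431$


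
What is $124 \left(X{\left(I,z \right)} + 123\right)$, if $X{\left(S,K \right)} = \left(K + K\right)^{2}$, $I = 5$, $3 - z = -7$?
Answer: $64852$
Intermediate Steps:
$z = 10$ ($z = 3 - -7 = 3 + 7 = 10$)
$X{\left(S,K \right)} = 4 K^{2}$ ($X{\left(S,K \right)} = \left(2 K\right)^{2} = 4 K^{2}$)
$124 \left(X{\left(I,z \right)} + 123\right) = 124 \left(4 \cdot 10^{2} + 123\right) = 124 \left(4 \cdot 100 + 123\right) = 124 \left(400 + 123\right) = 124 \cdot 523 = 64852$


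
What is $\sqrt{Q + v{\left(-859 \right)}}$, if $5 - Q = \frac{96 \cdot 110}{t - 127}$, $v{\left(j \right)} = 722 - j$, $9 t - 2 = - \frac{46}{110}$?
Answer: $\frac{\sqrt{182741714834}}{10463} \approx 40.857$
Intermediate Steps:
$t = \frac{29}{165}$ ($t = \frac{2}{9} + \frac{\left(-46\right) \frac{1}{110}}{9} = \frac{2}{9} + \frac{1}{9} \left(- \frac{23}{55}\right) = \frac{2}{9} - \frac{23}{495} = \frac{29}{165} \approx 0.17576$)
$Q = \frac{923515}{10463}$ ($Q = 5 - \frac{96 \cdot 110}{\frac{29}{165} - 127} = 5 - \frac{10560}{- \frac{20926}{165}} = 5 - 10560 \left(- \frac{165}{20926}\right) = 5 - - \frac{871200}{10463} = 5 + \frac{871200}{10463} = \frac{923515}{10463} \approx 88.265$)
$\sqrt{Q + v{\left(-859 \right)}} = \sqrt{\frac{923515}{10463} + \left(722 - -859\right)} = \sqrt{\frac{923515}{10463} + \left(722 + 859\right)} = \sqrt{\frac{923515}{10463} + 1581} = \sqrt{\frac{17465518}{10463}} = \frac{\sqrt{182741714834}}{10463}$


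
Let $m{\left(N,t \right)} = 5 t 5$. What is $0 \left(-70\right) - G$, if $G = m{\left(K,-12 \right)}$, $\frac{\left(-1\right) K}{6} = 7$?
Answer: $300$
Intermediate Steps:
$K = -42$ ($K = \left(-6\right) 7 = -42$)
$m{\left(N,t \right)} = 25 t$
$G = -300$ ($G = 25 \left(-12\right) = -300$)
$0 \left(-70\right) - G = 0 \left(-70\right) - -300 = 0 + 300 = 300$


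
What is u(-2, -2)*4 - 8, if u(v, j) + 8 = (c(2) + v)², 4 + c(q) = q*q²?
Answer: -24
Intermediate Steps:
c(q) = -4 + q³ (c(q) = -4 + q*q² = -4 + q³)
u(v, j) = -8 + (4 + v)² (u(v, j) = -8 + ((-4 + 2³) + v)² = -8 + ((-4 + 8) + v)² = -8 + (4 + v)²)
u(-2, -2)*4 - 8 = (-8 + (4 - 2)²)*4 - 8 = (-8 + 2²)*4 - 8 = (-8 + 4)*4 - 8 = -4*4 - 8 = -16 - 8 = -24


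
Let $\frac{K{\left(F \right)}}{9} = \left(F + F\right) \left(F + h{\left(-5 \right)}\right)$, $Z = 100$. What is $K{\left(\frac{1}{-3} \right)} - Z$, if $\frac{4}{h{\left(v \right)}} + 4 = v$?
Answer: $- \frac{286}{3} \approx -95.333$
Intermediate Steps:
$h{\left(v \right)} = \frac{4}{-4 + v}$
$K{\left(F \right)} = 18 F \left(- \frac{4}{9} + F\right)$ ($K{\left(F \right)} = 9 \left(F + F\right) \left(F + \frac{4}{-4 - 5}\right) = 9 \cdot 2 F \left(F + \frac{4}{-9}\right) = 9 \cdot 2 F \left(F + 4 \left(- \frac{1}{9}\right)\right) = 9 \cdot 2 F \left(F - \frac{4}{9}\right) = 9 \cdot 2 F \left(- \frac{4}{9} + F\right) = 18 F \left(- \frac{4}{9} + F\right)$)
$K{\left(\frac{1}{-3} \right)} - Z = \frac{2 \left(-4 + \frac{9}{-3}\right)}{-3} - 100 = 2 \left(- \frac{1}{3}\right) \left(-4 + 9 \left(- \frac{1}{3}\right)\right) - 100 = 2 \left(- \frac{1}{3}\right) \left(-4 - 3\right) - 100 = 2 \left(- \frac{1}{3}\right) \left(-7\right) - 100 = \frac{14}{3} - 100 = - \frac{286}{3}$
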